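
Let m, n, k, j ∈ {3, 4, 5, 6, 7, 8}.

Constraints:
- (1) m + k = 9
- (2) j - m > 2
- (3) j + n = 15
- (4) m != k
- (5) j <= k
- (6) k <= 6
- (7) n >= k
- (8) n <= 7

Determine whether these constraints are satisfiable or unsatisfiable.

From constraints 5 and 6: j ≤ k ≤ 6. From constraint 8: n ≤ 7. Hence j + n ≤ 13. But constraint 3 requires j + n = 15, and 15 > 13. Contradiction.

Unsatisfiable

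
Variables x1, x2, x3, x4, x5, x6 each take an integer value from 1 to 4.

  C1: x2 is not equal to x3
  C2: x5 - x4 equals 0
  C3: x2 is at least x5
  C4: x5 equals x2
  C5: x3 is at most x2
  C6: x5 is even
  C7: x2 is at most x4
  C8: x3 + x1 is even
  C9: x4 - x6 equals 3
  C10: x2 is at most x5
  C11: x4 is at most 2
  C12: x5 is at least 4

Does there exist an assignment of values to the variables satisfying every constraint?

Unsatisfiable

From constraints 3 and 12: x2 ≥ x5 and x5 ≥ 4, so x2 ≥ 4. From constraints 7 and 11: x2 ≤ x4 and x4 ≤ 2, so x2 ≤ 2. But 2 < 4, so no value of x2 works.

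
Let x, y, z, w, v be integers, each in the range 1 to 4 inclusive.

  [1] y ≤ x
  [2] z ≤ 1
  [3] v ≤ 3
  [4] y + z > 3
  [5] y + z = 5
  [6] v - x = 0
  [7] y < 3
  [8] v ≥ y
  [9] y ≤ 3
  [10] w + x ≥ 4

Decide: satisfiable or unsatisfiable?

From constraints 3 and 8: y ≤ v ≤ 3. From constraint 2: z ≤ 1. Hence y + z ≤ 4. But constraint 5 requires y + z = 5, and 5 > 4. Contradiction.

Unsatisfiable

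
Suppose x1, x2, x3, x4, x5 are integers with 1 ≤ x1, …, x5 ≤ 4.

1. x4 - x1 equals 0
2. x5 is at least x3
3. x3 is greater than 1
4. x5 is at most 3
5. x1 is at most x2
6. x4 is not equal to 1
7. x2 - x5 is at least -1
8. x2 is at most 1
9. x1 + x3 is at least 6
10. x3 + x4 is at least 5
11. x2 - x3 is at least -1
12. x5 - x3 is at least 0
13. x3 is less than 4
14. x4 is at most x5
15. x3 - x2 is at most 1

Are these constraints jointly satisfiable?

From constraints 5 and 8: x1 ≤ x2 ≤ 1. From constraints 2 and 4: x3 ≤ x5 ≤ 3. Hence x1 + x3 ≤ 4. But constraint 9 requires x1 + x3 ≥ 6, and 6 > 4. Contradiction.

Unsatisfiable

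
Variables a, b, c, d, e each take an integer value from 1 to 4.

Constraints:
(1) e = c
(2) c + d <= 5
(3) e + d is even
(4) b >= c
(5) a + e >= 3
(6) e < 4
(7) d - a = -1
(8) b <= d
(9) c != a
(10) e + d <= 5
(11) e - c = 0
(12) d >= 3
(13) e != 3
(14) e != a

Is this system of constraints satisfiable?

Setting (a, b, c, d, e) = (4, 3, 1, 3, 1) satisfies everything: constraint 2: c + d = 4; constraint 5: a + e = 5, and the others follow.

Satisfiable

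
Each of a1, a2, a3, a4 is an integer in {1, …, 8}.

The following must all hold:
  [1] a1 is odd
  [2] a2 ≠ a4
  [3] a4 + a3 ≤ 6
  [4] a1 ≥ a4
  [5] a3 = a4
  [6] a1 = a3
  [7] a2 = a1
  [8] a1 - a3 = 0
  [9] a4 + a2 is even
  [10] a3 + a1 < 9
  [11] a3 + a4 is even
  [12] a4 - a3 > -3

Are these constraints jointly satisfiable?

Unsatisfiable

From constraints 5, 6, and 7, a2 = a1 = a3 = a4, so a2 = a4. But constraint 2 says a2 ≠ a4. Contradiction.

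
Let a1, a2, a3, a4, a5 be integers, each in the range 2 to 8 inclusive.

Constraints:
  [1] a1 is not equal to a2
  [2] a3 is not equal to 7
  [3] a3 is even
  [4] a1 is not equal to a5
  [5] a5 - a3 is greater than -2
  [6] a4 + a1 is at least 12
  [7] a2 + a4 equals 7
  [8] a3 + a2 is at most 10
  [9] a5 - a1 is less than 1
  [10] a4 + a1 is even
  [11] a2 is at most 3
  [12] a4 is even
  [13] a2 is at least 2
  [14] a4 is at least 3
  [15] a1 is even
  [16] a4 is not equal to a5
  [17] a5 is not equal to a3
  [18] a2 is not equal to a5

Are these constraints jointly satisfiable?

Satisfiable

The assignment a1 = 8, a2 = 3, a3 = 6, a4 = 4, a5 = 7 works:
  constraint 5 holds since a5 - a3 = 1.
  constraint 6 holds since a4 + a1 = 12.
  constraint 7 holds since a2 + a4 = 7.
The rest check out directly.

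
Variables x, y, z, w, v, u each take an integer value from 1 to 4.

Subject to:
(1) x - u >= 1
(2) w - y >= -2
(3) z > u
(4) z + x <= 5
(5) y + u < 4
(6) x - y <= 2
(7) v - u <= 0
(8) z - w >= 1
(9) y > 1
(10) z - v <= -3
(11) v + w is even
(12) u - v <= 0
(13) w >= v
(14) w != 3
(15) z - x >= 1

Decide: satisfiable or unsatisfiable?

Constraints 1, 2, 6, 7, 8, and 10 give z − w ≥ 1, w − y ≥ -2, y − x ≥ -2, x − u ≥ 1, u − v ≥ 0, v − z ≥ 3.
Adding all 6 inequalities: the left sides telescope to 0, and the right sides sum to 1 + (-2) + (-2) + 1 + 0 + 3 = 1. So 0 ≥ 1, which is false.

Unsatisfiable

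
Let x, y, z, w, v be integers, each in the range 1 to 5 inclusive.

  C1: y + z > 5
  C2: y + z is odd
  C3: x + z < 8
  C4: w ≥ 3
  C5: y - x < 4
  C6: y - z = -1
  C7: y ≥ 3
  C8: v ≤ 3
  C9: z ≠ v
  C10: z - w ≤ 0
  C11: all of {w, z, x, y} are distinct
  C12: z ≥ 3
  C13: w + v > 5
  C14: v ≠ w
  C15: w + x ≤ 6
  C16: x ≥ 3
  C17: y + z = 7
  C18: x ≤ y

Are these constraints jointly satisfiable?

Constraints 4, 7, 12, and 16 confine each of w, z, x, y to the 3 values {3, …, 5} (the domain already gives each ≤ 5).
Constraint 11 requires all 4 of them to be distinct, but only 3 values are available — impossible by the pigeonhole principle.

Unsatisfiable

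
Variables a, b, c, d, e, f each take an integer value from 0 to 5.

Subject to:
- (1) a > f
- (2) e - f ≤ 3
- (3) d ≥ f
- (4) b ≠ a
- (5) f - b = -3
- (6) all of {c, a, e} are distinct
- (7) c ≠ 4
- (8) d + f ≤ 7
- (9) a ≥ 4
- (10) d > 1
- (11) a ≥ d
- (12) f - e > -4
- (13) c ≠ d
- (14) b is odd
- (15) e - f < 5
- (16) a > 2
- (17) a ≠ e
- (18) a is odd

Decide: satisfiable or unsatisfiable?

The assignment a = 5, b = 3, c = 0, d = 4, e = 2, f = 0 works:
  constraint 2 holds since e - f = 2.
  constraint 5 holds since f - b = -3.
The rest check out directly.

Satisfiable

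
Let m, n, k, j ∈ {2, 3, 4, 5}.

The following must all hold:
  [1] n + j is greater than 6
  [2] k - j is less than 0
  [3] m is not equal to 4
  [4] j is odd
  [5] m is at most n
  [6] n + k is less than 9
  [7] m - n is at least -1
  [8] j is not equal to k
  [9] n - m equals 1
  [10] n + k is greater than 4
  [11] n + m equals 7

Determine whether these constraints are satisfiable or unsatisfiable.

The assignment m = 3, n = 4, k = 2, j = 5 works:
  constraint 1 holds since n + j = 9.
  constraint 2 holds since k - j = -3.
The rest check out directly.

Satisfiable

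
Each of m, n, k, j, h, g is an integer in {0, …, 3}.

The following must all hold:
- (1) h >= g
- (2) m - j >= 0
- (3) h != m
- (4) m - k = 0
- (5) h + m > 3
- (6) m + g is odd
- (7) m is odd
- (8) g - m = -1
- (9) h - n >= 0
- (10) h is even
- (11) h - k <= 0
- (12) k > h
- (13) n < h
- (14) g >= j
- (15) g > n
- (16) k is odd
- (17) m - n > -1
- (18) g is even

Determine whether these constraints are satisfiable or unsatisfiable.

Satisfiable

Setting (m, n, k, j, h, g) = (3, 1, 3, 2, 2, 2) satisfies everything: constraint 2: m - j = 1; constraint 4: m - k = 0, and the others follow.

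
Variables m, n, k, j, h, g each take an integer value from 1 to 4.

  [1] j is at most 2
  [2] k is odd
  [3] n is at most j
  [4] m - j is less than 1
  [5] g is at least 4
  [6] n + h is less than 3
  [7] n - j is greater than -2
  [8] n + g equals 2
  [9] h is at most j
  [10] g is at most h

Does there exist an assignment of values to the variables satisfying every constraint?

Unsatisfiable

From constraints 5 and 10: h ≥ g and g ≥ 4, so h ≥ 4. From constraints 1 and 9: h ≤ j and j ≤ 2, so h ≤ 2. But 2 < 4, so no value of h works.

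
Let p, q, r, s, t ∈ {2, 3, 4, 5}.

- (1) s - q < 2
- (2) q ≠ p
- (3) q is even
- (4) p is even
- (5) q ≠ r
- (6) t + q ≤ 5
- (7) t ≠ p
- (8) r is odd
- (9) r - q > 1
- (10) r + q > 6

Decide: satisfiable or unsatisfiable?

The assignment p = 4, q = 2, r = 5, s = 2, t = 3 works:
  constraint 1 holds since s - q = 0.
  constraint 6 holds since t + q = 5.
  constraint 9 holds since r - q = 3.
The rest check out directly.

Satisfiable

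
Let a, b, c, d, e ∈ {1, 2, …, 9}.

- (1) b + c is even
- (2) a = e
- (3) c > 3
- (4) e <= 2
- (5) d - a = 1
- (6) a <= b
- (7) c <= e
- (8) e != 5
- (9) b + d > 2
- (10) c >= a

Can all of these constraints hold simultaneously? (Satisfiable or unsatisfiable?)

From constraint 3: c ≥ 4. From constraints 4 and 7: c ≤ e and e ≤ 2, so c ≤ 2. But 2 < 4, so no value of c works.

Unsatisfiable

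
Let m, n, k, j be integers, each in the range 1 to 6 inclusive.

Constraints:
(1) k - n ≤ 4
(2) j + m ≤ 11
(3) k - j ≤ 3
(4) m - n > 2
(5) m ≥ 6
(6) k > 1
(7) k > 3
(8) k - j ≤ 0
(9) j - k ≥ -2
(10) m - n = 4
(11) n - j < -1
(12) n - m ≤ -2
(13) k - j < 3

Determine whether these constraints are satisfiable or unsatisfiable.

Satisfiable

Setting (m, n, k, j) = (6, 2, 4, 4) satisfies everything: constraint 1: k - n = 2; constraint 2: j + m = 10, and the others follow.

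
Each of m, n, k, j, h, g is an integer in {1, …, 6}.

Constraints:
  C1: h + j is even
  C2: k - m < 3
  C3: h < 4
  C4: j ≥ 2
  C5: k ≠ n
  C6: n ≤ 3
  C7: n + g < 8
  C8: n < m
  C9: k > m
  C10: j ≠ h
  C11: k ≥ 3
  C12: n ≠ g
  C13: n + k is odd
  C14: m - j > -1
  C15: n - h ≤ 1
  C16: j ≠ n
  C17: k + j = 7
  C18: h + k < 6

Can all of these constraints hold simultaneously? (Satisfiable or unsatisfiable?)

Satisfiable

Setting (m, n, k, j, h, g) = (3, 1, 4, 3, 1, 4) satisfies everything: constraint 2: k - m = 1; constraint 7: n + g = 5, and the others follow.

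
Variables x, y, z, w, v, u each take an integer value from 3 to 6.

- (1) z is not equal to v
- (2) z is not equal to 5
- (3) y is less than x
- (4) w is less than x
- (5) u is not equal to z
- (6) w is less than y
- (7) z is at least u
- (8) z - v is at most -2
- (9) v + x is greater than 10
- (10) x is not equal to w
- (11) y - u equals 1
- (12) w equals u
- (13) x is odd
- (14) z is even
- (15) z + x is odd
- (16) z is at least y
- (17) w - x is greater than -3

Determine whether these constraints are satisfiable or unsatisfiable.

Satisfiable

Setting (x, y, z, w, v, u) = (5, 4, 4, 3, 6, 3) satisfies everything: constraint 8: z - v = -2; constraint 9: v + x = 11, and the others follow.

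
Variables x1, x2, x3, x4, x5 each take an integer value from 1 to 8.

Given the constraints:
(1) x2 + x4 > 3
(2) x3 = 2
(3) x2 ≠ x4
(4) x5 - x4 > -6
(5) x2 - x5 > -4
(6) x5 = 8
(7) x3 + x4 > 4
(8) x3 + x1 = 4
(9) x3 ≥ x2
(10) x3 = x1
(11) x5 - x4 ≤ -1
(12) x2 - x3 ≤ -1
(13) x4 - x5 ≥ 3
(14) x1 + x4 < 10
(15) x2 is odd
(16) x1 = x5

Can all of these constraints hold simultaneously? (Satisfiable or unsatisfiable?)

Unsatisfiable

Constraint 2 fixes x3 = 2 and constraint 6 fixes x5 = 8. Constraints 10 and 16 give x3 = x1 = x5, so x3 = x5. But 2 ≠ 8 — contradiction.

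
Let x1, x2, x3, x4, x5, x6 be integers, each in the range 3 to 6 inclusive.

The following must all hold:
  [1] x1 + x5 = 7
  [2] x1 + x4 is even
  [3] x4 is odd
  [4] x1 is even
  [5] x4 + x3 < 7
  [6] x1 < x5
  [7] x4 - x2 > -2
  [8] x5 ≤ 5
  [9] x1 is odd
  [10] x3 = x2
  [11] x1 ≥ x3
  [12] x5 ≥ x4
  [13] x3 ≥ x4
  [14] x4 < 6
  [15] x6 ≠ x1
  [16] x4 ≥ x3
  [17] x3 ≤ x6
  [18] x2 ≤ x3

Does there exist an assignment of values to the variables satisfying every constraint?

Unsatisfiable

Constraint 4 makes x1 even and constraint 3 makes x4 odd, so x1 + x4 must be odd. Constraint 2 says x1 + x4 is even — contradiction.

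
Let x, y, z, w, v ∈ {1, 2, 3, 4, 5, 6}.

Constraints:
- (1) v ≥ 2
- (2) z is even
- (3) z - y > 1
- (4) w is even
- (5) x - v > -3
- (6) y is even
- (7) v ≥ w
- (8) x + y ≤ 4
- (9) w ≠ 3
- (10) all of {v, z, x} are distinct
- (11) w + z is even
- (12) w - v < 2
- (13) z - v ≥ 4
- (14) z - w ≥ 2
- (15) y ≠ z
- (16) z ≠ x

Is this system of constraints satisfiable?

Try x = 1, y = 2, z = 6, w = 2, v = 2.
Check constraint 3: z - y = 4; constraint 5: x - v = -1. The remaining constraints are straightforward to verify.

Satisfiable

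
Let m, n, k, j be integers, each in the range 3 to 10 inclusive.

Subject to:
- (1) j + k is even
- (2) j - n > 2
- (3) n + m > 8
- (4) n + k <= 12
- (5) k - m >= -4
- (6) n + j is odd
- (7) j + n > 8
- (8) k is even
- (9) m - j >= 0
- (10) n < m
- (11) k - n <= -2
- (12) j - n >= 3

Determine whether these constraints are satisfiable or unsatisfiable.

Constraints 5, 9, 11, and 12 give m − j ≥ 0, j − n ≥ 3, n − k ≥ 2, k − m ≥ -4.
Adding all 4 inequalities: the left sides telescope to 0, and the right sides sum to 0 + 3 + 2 + (-4) = 1. So 0 ≥ 1, which is false.

Unsatisfiable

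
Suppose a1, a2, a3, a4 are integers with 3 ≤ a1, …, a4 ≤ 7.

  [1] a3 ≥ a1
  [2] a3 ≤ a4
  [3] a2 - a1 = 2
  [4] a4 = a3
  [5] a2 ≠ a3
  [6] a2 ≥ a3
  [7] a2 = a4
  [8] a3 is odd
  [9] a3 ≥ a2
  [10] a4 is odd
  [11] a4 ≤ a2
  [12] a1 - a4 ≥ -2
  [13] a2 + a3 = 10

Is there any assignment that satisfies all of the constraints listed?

From constraints 4 and 7, a2 = a4 = a3, so a2 = a3. But constraint 5 says a2 ≠ a3. Contradiction.

Unsatisfiable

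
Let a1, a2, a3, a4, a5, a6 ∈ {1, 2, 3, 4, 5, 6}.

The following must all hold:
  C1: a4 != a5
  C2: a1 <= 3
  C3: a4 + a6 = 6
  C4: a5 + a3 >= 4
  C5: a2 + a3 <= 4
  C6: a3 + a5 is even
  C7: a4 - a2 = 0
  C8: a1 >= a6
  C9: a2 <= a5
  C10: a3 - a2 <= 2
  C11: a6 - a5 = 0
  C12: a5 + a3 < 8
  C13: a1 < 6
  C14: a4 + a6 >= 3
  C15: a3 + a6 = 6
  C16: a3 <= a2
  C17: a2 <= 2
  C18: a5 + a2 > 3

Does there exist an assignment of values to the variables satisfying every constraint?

From constraints 16 and 17: a3 ≤ a2 ≤ 2. From constraints 2 and 8: a6 ≤ a1 ≤ 3. Hence a3 + a6 ≤ 5. But constraint 15 requires a3 + a6 = 6, and 6 > 5. Contradiction.

Unsatisfiable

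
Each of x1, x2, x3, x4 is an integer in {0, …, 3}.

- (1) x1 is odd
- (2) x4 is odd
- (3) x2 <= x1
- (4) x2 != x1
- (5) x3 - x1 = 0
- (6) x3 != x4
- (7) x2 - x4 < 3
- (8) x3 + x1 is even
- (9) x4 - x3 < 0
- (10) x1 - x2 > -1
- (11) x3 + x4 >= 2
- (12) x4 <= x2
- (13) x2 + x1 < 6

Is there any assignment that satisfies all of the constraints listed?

Satisfiable

Try x1 = 3, x2 = 1, x3 = 3, x4 = 1.
Check constraint 5: x3 - x1 = 0; constraint 7: x2 - x4 = 0; constraint 9: x4 - x3 = -2. The remaining constraints are straightforward to verify.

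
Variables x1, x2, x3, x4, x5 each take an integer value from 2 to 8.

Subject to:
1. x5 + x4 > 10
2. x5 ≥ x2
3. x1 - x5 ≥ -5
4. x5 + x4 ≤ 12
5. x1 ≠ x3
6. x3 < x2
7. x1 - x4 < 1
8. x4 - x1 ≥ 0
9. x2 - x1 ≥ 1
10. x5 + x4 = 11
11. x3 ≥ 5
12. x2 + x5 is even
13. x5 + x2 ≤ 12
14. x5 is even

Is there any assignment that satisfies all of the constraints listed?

Satisfiable

One satisfying assignment is x1 = 3, x2 = 6, x3 = 5, x4 = 5, x5 = 6.
For the less obvious constraints — constraint 1: x5 + x4 = 11; constraint 3: x1 - x5 = -3 — and the others hold by inspection.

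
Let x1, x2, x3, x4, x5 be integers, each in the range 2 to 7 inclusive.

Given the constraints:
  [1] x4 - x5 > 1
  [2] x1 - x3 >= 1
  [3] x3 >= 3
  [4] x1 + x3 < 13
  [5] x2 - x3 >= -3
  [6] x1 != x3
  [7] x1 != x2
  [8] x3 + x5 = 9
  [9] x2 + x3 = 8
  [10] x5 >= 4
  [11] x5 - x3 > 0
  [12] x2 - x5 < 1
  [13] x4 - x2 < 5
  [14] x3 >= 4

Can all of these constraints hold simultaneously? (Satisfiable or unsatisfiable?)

Take x1 = 7, x2 = 4, x3 = 4, x4 = 7, x5 = 5. Then constraint 1: x4 - x5 = 2; constraint 2: x1 - x3 = 3, and every other listed constraint is also met.

Satisfiable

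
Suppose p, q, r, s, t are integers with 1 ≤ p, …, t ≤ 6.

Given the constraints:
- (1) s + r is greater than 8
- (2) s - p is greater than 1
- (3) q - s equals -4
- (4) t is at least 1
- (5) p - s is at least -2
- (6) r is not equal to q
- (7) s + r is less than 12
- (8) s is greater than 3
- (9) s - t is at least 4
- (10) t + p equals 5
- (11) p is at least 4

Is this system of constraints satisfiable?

Satisfiable

Try p = 4, q = 2, r = 3, s = 6, t = 1.
Check constraint 1: s + r = 9; constraint 2: s - p = 2; constraint 3: q - s = -4. The remaining constraints are straightforward to verify.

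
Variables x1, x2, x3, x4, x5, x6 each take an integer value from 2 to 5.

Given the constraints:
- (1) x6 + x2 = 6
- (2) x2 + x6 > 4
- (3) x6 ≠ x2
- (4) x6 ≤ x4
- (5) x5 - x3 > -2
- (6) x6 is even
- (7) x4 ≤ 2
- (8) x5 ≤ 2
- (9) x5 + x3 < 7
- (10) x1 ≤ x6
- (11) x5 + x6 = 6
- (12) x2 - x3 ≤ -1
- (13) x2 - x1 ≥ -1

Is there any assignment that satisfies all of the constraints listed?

From constraint 8: x5 ≤ 2. From constraints 4 and 7: x6 ≤ x4 ≤ 2. Hence x5 + x6 ≤ 4. But constraint 11 requires x5 + x6 = 6, and 6 > 4. Contradiction.

Unsatisfiable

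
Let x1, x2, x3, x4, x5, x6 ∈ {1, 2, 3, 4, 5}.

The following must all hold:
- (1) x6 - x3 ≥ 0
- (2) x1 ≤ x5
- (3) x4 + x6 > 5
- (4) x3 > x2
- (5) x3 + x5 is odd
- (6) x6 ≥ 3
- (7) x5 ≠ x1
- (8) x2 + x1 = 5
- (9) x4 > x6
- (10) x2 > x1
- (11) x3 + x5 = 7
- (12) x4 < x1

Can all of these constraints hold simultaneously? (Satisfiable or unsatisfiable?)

Constraints 1, 4, 9, 10, and 12 give x6 < x4, x4 < x1, x1 < x2, x2 < x3, x3 ≤ x6. Chaining: x6 < x4 < x1 < x2 < x3 ≤ x6, which forces x6 < x6 — impossible.

Unsatisfiable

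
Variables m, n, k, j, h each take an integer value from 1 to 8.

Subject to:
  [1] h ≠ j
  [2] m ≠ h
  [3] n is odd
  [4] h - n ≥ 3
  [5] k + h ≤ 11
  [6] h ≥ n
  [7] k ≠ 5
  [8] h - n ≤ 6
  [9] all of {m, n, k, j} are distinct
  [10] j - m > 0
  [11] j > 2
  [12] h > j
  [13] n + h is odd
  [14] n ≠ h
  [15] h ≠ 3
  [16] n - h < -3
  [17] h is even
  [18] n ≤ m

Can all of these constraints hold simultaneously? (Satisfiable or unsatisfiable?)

Satisfiable

Setting (m, n, k, j, h) = (6, 3, 2, 7, 8) satisfies everything: constraint 4: h - n = 5; constraint 5: k + h = 10, and the others follow.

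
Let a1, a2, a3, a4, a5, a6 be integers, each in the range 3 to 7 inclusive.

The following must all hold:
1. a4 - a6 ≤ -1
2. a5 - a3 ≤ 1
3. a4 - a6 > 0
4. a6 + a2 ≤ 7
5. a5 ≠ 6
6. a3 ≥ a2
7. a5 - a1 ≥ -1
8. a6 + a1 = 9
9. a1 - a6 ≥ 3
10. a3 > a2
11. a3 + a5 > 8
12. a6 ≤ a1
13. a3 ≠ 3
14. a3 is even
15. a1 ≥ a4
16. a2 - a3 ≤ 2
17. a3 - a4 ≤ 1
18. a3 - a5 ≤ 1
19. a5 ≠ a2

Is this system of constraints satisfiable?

Constraints 1, 2, 7, 9, and 17 give a5 − a1 ≥ -1, a1 − a6 ≥ 3, a6 − a4 ≥ 1, a4 − a3 ≥ -1, a3 − a5 ≥ -1.
Adding all 5 inequalities: the left sides telescope to 0, and the right sides sum to (-1) + 3 + 1 + (-1) + (-1) = 1. So 0 ≥ 1, which is false.

Unsatisfiable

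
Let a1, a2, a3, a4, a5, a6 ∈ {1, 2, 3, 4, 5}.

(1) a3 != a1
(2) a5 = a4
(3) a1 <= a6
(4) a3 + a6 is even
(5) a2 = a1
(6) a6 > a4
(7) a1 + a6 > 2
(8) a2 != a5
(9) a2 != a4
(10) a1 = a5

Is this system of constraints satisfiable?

Unsatisfiable

From constraints 2, 5, and 10, a2 = a1 = a5 = a4, so a2 = a4. But constraint 9 says a2 ≠ a4. Contradiction.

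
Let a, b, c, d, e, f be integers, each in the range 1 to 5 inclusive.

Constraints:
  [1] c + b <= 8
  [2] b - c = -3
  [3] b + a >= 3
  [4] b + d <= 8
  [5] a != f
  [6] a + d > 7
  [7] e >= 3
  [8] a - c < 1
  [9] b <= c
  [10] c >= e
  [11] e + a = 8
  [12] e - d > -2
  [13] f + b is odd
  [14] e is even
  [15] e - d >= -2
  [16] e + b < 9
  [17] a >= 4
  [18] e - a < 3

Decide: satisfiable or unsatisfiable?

Satisfiable

One satisfying assignment is a = 4, b = 2, c = 5, d = 4, e = 4, f = 3.
For the less obvious constraints — constraint 1: c + b = 7; constraint 2: b - c = -3 — and the others hold by inspection.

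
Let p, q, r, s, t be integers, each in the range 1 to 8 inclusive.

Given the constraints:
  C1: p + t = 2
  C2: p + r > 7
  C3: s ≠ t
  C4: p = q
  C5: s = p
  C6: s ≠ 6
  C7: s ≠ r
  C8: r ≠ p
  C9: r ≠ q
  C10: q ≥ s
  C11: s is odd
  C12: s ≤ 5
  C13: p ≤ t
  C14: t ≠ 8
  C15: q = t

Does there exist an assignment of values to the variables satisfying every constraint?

From constraints 4, 5, and 15, s = p = q = t, so s = t. But constraint 3 says s ≠ t. Contradiction.

Unsatisfiable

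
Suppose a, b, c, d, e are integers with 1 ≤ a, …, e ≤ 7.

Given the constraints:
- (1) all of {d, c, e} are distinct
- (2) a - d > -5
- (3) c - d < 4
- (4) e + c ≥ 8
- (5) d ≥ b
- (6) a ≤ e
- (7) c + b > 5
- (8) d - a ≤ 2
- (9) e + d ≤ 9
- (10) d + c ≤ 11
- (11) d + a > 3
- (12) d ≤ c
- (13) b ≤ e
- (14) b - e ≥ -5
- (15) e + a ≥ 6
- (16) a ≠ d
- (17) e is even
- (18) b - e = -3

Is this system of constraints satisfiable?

Setting (a, b, c, d, e) = (1, 3, 5, 3, 6) satisfies everything: constraint 2: a - d = -2; constraint 3: c - d = 2; constraint 4: e + c = 11, and the others follow.

Satisfiable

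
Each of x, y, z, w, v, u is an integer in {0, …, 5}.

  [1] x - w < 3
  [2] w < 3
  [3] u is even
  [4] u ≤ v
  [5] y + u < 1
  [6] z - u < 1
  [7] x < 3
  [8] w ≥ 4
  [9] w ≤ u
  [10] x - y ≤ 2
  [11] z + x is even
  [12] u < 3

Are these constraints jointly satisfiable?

From constraints 8 and 9: u ≥ w and w ≥ 4, so u ≥ 4. From constraint 12: u ≤ 2. But 2 < 4, so no value of u works.

Unsatisfiable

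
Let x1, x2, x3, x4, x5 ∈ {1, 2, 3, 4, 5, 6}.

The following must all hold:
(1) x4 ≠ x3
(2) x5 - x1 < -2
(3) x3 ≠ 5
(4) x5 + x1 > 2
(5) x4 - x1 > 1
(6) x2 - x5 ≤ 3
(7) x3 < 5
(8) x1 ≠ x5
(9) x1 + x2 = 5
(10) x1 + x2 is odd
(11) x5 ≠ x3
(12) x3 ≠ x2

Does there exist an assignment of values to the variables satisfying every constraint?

Try x1 = 4, x2 = 1, x3 = 4, x4 = 6, x5 = 1.
Check constraint 2: x5 - x1 = -3; constraint 4: x5 + x1 = 5. The remaining constraints are straightforward to verify.

Satisfiable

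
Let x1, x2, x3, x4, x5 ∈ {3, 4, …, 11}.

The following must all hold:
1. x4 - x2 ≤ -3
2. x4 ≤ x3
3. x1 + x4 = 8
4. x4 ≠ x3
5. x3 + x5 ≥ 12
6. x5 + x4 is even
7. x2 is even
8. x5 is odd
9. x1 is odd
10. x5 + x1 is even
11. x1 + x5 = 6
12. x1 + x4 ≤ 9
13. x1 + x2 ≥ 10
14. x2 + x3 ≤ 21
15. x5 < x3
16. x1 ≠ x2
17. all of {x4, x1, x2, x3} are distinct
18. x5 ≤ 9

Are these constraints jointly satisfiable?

One satisfying assignment is x1 = 3, x2 = 8, x3 = 10, x4 = 5, x5 = 3.
For the less obvious constraints — constraint 1: x4 - x2 = -3; constraint 3: x1 + x4 = 8; constraint 5: x3 + x5 = 13 — and the others hold by inspection.

Satisfiable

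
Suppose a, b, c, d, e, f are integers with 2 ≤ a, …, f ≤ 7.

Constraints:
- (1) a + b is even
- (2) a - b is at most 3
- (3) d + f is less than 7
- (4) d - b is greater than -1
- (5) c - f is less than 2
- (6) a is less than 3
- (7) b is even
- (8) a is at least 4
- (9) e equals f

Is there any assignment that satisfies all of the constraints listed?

From constraint 8: a ≥ 4. From constraint 6: a ≤ 2. But 2 < 4, so no value of a works.

Unsatisfiable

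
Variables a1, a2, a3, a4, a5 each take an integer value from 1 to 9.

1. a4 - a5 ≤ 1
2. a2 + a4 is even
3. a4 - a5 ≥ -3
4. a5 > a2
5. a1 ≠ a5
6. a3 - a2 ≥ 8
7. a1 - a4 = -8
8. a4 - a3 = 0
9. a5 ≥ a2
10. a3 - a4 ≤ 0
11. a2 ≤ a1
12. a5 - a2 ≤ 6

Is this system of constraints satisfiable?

Unsatisfiable

Constraints 1, 6, 10, and 12 give a2 − a5 ≥ -6, a5 − a4 ≥ -1, a4 − a3 ≥ 0, a3 − a2 ≥ 8.
Adding all 4 inequalities: the left sides telescope to 0, and the right sides sum to (-6) + (-1) + 0 + 8 = 1. So 0 ≥ 1, which is false.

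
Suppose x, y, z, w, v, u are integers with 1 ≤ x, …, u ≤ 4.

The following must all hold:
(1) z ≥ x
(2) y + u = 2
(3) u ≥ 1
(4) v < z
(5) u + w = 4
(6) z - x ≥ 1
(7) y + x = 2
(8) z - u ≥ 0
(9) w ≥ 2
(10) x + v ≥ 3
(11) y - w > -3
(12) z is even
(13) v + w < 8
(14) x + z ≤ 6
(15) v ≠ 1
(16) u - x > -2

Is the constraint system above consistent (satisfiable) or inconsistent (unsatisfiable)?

Try x = 1, y = 1, z = 4, w = 3, v = 3, u = 1.
Check constraint 2: y + u = 2; constraint 5: u + w = 4. The remaining constraints are straightforward to verify.

Satisfiable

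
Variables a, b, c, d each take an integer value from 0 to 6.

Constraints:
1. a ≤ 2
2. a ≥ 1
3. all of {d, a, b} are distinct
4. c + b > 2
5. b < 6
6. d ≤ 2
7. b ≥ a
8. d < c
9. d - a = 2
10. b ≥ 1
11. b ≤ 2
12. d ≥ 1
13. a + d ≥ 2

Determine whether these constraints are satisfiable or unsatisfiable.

Unsatisfiable

Constraints 1, 2, 6, 10, 11, and 12 confine each of d, a, b to the 2 values {1, 2}.
Constraint 3 requires all 3 of them to be distinct, but only 2 values are available — impossible by the pigeonhole principle.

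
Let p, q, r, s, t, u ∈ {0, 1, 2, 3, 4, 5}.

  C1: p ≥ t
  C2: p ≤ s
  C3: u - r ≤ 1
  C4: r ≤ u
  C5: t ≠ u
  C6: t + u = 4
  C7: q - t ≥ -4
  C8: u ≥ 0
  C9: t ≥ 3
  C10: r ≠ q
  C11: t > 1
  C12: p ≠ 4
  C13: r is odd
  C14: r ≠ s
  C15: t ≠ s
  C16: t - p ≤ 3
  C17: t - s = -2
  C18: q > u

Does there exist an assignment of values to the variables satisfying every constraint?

One satisfying assignment is p = 3, q = 2, r = 1, s = 5, t = 3, u = 1.
For the less obvious constraints — constraint 3: u - r = 0; constraint 6: t + u = 4 — and the others hold by inspection.

Satisfiable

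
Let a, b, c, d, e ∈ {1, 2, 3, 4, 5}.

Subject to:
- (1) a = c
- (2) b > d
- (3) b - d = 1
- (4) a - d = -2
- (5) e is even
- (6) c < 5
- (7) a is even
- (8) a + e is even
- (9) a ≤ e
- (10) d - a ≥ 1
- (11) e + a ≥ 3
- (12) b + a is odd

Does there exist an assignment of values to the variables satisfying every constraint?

Satisfiable

Take a = 2, b = 5, c = 2, d = 4, e = 4. Then constraint 3: b - d = 1; constraint 4: a - d = -2, and every other listed constraint is also met.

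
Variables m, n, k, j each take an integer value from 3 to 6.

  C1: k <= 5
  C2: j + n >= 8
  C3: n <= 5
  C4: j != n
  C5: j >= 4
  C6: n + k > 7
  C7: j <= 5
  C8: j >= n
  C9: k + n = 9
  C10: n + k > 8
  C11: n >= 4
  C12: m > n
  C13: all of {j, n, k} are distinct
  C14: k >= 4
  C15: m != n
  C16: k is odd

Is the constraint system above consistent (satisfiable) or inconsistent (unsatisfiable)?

Unsatisfiable

Constraints 1, 3, 5, 7, 11, and 14 confine each of j, n, k to the 2 values {4, 5}.
Constraint 13 requires all 3 of them to be distinct, but only 2 values are available — impossible by the pigeonhole principle.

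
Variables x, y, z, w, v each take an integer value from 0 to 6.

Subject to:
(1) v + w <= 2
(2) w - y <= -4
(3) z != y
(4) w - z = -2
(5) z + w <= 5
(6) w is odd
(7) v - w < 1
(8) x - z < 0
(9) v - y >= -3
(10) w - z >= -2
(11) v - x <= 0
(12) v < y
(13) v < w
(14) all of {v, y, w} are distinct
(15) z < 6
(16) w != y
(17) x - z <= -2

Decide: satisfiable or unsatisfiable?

Constraints 2, 9, 10, 11, and 17 give y − w ≥ 4, w − z ≥ -2, z − x ≥ 2, x − v ≥ 0, v − y ≥ -3.
Adding all 5 inequalities: the left sides telescope to 0, and the right sides sum to 4 + (-2) + 2 + 0 + (-3) = 1. So 0 ≥ 1, which is false.

Unsatisfiable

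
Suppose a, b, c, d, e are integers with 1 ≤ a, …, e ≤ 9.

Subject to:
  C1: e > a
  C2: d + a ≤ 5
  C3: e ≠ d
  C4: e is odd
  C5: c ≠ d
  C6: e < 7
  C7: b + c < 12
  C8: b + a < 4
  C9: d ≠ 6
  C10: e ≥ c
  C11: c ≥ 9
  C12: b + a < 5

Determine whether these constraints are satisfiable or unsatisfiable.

Unsatisfiable

From constraints 10 and 11: e ≥ c and c ≥ 9, so e ≥ 9. From constraint 6: e ≤ 6. But 6 < 9, so no value of e works.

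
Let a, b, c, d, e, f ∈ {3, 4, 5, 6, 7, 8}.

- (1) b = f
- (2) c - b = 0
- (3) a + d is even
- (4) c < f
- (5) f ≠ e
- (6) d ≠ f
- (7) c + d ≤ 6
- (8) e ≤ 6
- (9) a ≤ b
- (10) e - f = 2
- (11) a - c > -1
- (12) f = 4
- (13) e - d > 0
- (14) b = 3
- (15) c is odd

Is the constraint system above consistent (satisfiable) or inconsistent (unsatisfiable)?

Unsatisfiable

Constraint 14 fixes b = 3 and constraint 12 fixes f = 4, but constraint 1 requires b = f. Since 3 ≠ 4, contradiction.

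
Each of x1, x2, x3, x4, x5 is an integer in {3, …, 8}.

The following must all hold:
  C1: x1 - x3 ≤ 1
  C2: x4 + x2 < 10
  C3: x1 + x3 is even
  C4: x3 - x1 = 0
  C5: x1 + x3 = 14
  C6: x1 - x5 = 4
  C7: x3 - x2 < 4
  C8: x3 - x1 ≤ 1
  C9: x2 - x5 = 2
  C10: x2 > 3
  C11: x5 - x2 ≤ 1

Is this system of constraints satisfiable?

Satisfiable

Setting (x1, x2, x3, x4, x5) = (7, 5, 7, 4, 3) satisfies everything: constraint 1: x1 - x3 = 0; constraint 2: x4 + x2 = 9; constraint 4: x3 - x1 = 0, and the others follow.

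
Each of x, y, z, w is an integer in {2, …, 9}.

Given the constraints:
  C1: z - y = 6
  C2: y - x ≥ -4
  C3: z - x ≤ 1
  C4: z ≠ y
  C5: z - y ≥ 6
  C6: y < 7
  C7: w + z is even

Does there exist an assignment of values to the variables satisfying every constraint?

Unsatisfiable

Constraints 2, 3, and 5 give y − x ≥ -4, x − z ≥ -1, z − y ≥ 6.
Adding all 3 inequalities: the left sides telescope to 0, and the right sides sum to (-4) + (-1) + 6 = 1. So 0 ≥ 1, which is false.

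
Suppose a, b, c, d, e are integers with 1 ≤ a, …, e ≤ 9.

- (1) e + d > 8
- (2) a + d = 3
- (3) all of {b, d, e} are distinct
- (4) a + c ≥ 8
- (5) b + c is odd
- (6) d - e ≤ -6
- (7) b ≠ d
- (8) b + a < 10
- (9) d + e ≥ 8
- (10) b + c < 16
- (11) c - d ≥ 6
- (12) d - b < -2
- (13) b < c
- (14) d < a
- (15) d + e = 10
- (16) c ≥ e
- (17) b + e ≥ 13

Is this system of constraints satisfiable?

One satisfying assignment is a = 2, b = 6, c = 9, d = 1, e = 9.
For the less obvious constraints — constraint 1: e + d = 10; constraint 2: a + d = 3 — and the others hold by inspection.

Satisfiable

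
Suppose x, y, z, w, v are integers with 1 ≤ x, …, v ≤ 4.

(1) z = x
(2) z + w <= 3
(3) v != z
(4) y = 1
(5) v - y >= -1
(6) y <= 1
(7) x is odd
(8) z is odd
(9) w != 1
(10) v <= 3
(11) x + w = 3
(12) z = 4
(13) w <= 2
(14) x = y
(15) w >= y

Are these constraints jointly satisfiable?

Constraint 12 fixes z = 4 and constraint 4 fixes y = 1. Constraints 1 and 14 give z = x = y, so z = y. But 4 ≠ 1 — contradiction.

Unsatisfiable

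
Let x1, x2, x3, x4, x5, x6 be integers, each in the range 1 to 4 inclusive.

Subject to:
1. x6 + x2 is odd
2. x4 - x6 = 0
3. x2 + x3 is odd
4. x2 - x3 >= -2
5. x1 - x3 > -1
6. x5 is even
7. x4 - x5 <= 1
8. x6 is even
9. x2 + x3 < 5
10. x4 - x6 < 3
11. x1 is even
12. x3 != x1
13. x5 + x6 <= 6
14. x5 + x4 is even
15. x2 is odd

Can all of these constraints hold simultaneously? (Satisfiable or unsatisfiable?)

One satisfying assignment is x1 = 4, x2 = 1, x3 = 2, x4 = 2, x5 = 2, x6 = 2.
For the less obvious constraints — constraint 2: x4 - x6 = 0; constraint 4: x2 - x3 = -1; constraint 5: x1 - x3 = 2 — and the others hold by inspection.

Satisfiable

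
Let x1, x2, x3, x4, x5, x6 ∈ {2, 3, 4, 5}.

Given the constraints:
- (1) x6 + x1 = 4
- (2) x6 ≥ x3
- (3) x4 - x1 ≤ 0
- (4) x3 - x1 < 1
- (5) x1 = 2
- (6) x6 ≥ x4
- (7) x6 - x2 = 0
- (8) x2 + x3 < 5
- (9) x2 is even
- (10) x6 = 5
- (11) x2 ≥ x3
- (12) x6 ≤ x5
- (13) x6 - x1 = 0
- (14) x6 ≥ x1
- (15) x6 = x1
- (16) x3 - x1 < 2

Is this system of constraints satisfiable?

Constraint 10 fixes x6 = 5 and constraint 5 fixes x1 = 2, but constraint 15 requires x6 = x1. Since 5 ≠ 2, contradiction.

Unsatisfiable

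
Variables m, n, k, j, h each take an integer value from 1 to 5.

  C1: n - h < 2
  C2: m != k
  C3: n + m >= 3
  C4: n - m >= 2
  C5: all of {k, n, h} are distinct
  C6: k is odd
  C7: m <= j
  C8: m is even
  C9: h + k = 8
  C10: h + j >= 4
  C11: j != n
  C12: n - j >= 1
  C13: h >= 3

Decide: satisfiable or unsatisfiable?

Satisfiable

Take m = 2, n = 4, k = 5, j = 3, h = 3. Then constraint 1: n - h = 1; constraint 3: n + m = 6, and every other listed constraint is also met.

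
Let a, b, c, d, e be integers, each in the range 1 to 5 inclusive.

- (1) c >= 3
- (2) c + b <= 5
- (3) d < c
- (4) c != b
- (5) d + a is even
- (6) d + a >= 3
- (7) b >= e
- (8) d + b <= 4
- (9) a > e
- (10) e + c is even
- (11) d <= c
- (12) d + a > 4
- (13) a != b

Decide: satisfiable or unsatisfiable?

Satisfiable

Setting (a, b, c, d, e) = (4, 1, 3, 2, 1) satisfies everything: constraint 2: c + b = 4; constraint 6: d + a = 6, and the others follow.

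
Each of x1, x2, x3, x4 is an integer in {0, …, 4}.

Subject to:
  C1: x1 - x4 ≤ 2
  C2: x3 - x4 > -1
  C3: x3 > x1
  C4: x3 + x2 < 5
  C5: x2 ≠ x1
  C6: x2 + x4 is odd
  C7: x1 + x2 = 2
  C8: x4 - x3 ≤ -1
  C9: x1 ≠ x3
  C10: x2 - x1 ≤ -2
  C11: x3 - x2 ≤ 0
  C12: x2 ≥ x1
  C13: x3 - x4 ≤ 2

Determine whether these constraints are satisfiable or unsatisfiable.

Unsatisfiable

Constraints 1, 8, 10, and 11 give x2 − x3 ≥ 0, x3 − x4 ≥ 1, x4 − x1 ≥ -2, x1 − x2 ≥ 2.
Adding all 4 inequalities: the left sides telescope to 0, and the right sides sum to 0 + 1 + (-2) + 2 = 1. So 0 ≥ 1, which is false.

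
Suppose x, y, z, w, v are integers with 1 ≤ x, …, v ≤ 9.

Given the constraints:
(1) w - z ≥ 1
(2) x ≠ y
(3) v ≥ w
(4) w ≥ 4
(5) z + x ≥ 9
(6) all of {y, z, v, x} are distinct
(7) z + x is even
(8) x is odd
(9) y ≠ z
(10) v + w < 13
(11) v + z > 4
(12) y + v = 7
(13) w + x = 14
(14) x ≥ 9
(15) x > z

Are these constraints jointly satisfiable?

Satisfiable

The assignment x = 9, y = 2, z = 1, w = 5, v = 5 works:
  constraint 1 holds since w - z = 4.
  constraint 5 holds since z + x = 10.
  constraint 10 holds since v + w = 10.
The rest check out directly.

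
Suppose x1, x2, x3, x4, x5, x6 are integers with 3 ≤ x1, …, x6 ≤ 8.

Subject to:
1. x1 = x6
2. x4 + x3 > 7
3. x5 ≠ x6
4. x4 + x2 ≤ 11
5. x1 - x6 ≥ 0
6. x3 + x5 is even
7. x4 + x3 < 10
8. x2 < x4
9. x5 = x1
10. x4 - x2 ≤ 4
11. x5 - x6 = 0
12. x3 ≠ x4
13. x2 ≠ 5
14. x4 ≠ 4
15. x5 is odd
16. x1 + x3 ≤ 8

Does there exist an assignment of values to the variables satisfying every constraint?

Unsatisfiable

From constraints 1 and 9, x5 = x1 = x6, so x5 = x6. But constraint 3 says x5 ≠ x6. Contradiction.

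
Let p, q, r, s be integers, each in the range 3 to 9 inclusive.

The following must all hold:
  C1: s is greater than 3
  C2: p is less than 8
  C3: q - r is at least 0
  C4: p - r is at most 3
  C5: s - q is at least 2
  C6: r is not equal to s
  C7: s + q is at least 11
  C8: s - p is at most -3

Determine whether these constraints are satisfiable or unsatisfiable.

Constraints 3, 4, 5, and 8 give r − p ≥ -3, p − s ≥ 3, s − q ≥ 2, q − r ≥ 0.
Adding all 4 inequalities: the left sides telescope to 0, and the right sides sum to (-3) + 3 + 2 + 0 = 2. So 0 ≥ 2, which is false.

Unsatisfiable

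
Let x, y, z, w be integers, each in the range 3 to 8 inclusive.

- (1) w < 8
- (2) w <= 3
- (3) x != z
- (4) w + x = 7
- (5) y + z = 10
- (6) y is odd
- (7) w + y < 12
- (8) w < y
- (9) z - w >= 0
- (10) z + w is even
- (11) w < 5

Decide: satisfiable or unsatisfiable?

Satisfiable

Setting (x, y, z, w) = (4, 7, 3, 3) satisfies everything: constraint 4: w + x = 7; constraint 5: y + z = 10; constraint 7: w + y = 10, and the others follow.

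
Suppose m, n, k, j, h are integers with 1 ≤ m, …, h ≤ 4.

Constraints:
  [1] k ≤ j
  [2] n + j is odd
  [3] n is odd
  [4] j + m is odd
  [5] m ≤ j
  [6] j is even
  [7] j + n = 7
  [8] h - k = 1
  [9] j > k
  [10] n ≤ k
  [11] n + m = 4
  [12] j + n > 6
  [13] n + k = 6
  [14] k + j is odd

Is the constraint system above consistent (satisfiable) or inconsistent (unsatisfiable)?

One satisfying assignment is m = 1, n = 3, k = 3, j = 4, h = 4.
For the less obvious constraints — constraint 7: j + n = 7; constraint 8: h - k = 1; constraint 11: n + m = 4 — and the others hold by inspection.

Satisfiable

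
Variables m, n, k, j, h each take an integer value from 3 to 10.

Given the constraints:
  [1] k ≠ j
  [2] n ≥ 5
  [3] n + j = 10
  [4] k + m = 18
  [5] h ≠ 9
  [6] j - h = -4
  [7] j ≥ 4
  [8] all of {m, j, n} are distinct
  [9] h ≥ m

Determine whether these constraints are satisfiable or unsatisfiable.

Satisfiable

One satisfying assignment is m = 8, n = 6, k = 10, j = 4, h = 8.
For the less obvious constraints — constraint 3: n + j = 10; constraint 4: k + m = 18; constraint 6: j - h = -4 — and the others hold by inspection.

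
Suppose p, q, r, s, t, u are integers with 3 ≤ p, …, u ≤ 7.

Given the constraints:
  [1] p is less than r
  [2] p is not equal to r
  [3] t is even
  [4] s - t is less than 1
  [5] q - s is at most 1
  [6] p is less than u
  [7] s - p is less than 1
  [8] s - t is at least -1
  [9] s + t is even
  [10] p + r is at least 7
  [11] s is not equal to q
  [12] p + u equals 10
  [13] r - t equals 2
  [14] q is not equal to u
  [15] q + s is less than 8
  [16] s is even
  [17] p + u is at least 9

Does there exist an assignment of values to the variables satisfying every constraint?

One satisfying assignment is p = 4, q = 3, r = 6, s = 4, t = 4, u = 6.
For the less obvious constraints — constraint 4: s - t = 0; constraint 5: q - s = -1 — and the others hold by inspection.

Satisfiable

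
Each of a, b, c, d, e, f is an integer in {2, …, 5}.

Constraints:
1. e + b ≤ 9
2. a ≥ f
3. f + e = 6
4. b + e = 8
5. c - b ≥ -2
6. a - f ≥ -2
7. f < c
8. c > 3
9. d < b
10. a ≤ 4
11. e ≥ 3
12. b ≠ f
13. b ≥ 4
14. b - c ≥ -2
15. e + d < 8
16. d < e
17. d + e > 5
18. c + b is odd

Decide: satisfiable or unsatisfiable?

Satisfiable

One satisfying assignment is a = 3, b = 4, c = 5, d = 3, e = 4, f = 2.
For the less obvious constraints — constraint 1: e + b = 8; constraint 3: f + e = 6; constraint 4: b + e = 8 — and the others hold by inspection.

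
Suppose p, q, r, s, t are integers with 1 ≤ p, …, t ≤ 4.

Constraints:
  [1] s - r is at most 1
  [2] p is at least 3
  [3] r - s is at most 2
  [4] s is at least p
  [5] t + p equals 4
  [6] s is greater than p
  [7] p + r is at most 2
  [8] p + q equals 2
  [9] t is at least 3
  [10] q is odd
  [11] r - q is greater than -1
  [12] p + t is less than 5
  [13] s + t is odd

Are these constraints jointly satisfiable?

From constraint 9: t ≥ 3. From constraint 2: p ≥ 3. Hence t + p ≥ 6. But constraint 5 requires t + p = 4, and 4 < 6. Contradiction.

Unsatisfiable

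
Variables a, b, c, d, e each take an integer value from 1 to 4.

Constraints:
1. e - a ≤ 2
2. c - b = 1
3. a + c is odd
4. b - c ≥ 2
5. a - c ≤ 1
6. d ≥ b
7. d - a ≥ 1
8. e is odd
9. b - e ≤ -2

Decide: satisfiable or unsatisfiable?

Constraints 1, 4, 5, and 9 give b − c ≥ 2, c − a ≥ -1, a − e ≥ -2, e − b ≥ 2.
Adding all 4 inequalities: the left sides telescope to 0, and the right sides sum to 2 + (-1) + (-2) + 2 = 1. So 0 ≥ 1, which is false.

Unsatisfiable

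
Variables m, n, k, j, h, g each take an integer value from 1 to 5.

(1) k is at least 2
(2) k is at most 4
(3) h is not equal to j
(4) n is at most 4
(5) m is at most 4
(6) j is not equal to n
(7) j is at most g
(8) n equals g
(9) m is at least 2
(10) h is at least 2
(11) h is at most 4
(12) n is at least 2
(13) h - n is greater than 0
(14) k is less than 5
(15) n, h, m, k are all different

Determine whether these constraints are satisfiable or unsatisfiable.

Unsatisfiable

Constraints 1, 2, 4, 5, 9, 10, 11, and 12 confine each of n, h, m, k to the 3 values {2, …, 4}.
Constraint 15 requires all 4 of them to be distinct, but only 3 values are available — impossible by the pigeonhole principle.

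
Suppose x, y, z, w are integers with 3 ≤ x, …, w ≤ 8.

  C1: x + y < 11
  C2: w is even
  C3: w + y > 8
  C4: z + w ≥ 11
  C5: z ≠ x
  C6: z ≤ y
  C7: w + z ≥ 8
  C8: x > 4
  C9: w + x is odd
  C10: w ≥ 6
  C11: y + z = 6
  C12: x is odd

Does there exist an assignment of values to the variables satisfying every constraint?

Satisfiable

Try x = 5, y = 3, z = 3, w = 8.
Check constraint 1: x + y = 8; constraint 3: w + y = 11; constraint 4: z + w = 11. The remaining constraints are straightforward to verify.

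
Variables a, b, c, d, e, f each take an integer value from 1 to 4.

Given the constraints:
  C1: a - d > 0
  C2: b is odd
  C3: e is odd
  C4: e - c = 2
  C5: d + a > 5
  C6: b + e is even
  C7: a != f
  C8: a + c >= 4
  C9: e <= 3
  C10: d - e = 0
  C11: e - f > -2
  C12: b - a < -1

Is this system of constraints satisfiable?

One satisfying assignment is a = 4, b = 1, c = 1, d = 3, e = 3, f = 2.
For the less obvious constraints — constraint 1: a - d = 1; constraint 4: e - c = 2 — and the others hold by inspection.

Satisfiable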